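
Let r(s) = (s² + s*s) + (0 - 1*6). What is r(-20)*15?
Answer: 11910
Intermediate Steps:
r(s) = -6 + 2*s² (r(s) = (s² + s²) + (0 - 6) = 2*s² - 6 = -6 + 2*s²)
r(-20)*15 = (-6 + 2*(-20)²)*15 = (-6 + 2*400)*15 = (-6 + 800)*15 = 794*15 = 11910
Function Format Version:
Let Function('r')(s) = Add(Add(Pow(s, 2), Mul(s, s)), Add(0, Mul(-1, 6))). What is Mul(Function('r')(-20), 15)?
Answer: 11910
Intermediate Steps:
Function('r')(s) = Add(-6, Mul(2, Pow(s, 2))) (Function('r')(s) = Add(Add(Pow(s, 2), Pow(s, 2)), Add(0, -6)) = Add(Mul(2, Pow(s, 2)), -6) = Add(-6, Mul(2, Pow(s, 2))))
Mul(Function('r')(-20), 15) = Mul(Add(-6, Mul(2, Pow(-20, 2))), 15) = Mul(Add(-6, Mul(2, 400)), 15) = Mul(Add(-6, 800), 15) = Mul(794, 15) = 11910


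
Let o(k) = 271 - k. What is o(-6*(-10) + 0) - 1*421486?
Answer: -421275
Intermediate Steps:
o(-6*(-10) + 0) - 1*421486 = (271 - (-6*(-10) + 0)) - 1*421486 = (271 - (60 + 0)) - 421486 = (271 - 1*60) - 421486 = (271 - 60) - 421486 = 211 - 421486 = -421275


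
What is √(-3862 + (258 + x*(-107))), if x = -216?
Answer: 2*√4877 ≈ 139.67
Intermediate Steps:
√(-3862 + (258 + x*(-107))) = √(-3862 + (258 - 216*(-107))) = √(-3862 + (258 + 23112)) = √(-3862 + 23370) = √19508 = 2*√4877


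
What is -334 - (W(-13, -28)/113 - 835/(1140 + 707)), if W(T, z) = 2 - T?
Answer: -69642824/208711 ≈ -333.68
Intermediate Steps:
-334 - (W(-13, -28)/113 - 835/(1140 + 707)) = -334 - ((2 - 1*(-13))/113 - 835/(1140 + 707)) = -334 - ((2 + 13)*(1/113) - 835/1847) = -334 - (15*(1/113) - 835*1/1847) = -334 - (15/113 - 835/1847) = -334 - 1*(-66650/208711) = -334 + 66650/208711 = -69642824/208711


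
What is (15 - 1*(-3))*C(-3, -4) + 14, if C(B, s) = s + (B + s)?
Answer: -184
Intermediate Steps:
C(B, s) = B + 2*s
(15 - 1*(-3))*C(-3, -4) + 14 = (15 - 1*(-3))*(-3 + 2*(-4)) + 14 = (15 + 3)*(-3 - 8) + 14 = 18*(-11) + 14 = -198 + 14 = -184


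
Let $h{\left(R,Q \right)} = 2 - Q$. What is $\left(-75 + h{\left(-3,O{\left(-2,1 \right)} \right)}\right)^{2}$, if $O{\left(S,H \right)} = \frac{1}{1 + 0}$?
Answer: $5476$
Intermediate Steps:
$O{\left(S,H \right)} = 1$ ($O{\left(S,H \right)} = 1^{-1} = 1$)
$\left(-75 + h{\left(-3,O{\left(-2,1 \right)} \right)}\right)^{2} = \left(-75 + \left(2 - 1\right)\right)^{2} = \left(-75 + 1\right)^{2} = \left(-74\right)^{2} = 5476$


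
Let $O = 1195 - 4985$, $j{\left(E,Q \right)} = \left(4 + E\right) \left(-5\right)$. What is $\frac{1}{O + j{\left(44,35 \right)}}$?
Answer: $- \frac{1}{4030} \approx -0.00024814$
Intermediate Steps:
$j{\left(E,Q \right)} = -20 - 5 E$
$O = -3790$ ($O = 1195 - 4985 = -3790$)
$\frac{1}{O + j{\left(44,35 \right)}} = \frac{1}{-3790 - 240} = \frac{1}{-4030} = - \frac{1}{4030}$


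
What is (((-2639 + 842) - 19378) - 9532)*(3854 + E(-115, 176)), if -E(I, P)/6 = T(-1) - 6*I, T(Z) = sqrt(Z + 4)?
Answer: 8782202 + 184242*sqrt(3) ≈ 9.1013e+6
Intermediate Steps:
T(Z) = sqrt(4 + Z)
E(I, P) = -6*sqrt(3) + 36*I (E(I, P) = -6*(sqrt(4 - 1) - 6*I) = -6*(sqrt(3) - 6*I) = -6*sqrt(3) + 36*I)
(((-2639 + 842) - 19378) - 9532)*(3854 + E(-115, 176)) = (((-2639 + 842) - 19378) - 9532)*(3854 + (-6*sqrt(3) + 36*(-115))) = ((-1797 - 19378) - 9532)*(3854 + (-6*sqrt(3) - 4140)) = (-21175 - 9532)*(3854 + (-4140 - 6*sqrt(3))) = -30707*(-286 - 6*sqrt(3)) = 8782202 + 184242*sqrt(3)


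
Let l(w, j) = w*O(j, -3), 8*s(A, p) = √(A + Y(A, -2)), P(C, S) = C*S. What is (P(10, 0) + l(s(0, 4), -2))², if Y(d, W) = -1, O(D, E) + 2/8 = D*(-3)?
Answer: -529/1024 ≈ -0.51660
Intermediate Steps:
O(D, E) = -¼ - 3*D (O(D, E) = -¼ + D*(-3) = -¼ - 3*D)
s(A, p) = √(-1 + A)/8 (s(A, p) = √(A - 1)/8 = √(-1 + A)/8)
l(w, j) = w*(-¼ - 3*j)
(P(10, 0) + l(s(0, 4), -2))² = (10*0 - √(-1 + 0)/8*(1 + 12*(-2))/4)² = (0 - √(-1)/8*(1 - 24)/4)² = (0 - ¼*I/8*(-23))² = (0 + 23*I/32)² = (23*I/32)² = -529/1024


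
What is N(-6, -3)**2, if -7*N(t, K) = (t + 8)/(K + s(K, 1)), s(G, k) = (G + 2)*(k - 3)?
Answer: 4/49 ≈ 0.081633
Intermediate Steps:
s(G, k) = (-3 + k)*(2 + G) (s(G, k) = (2 + G)*(-3 + k) = (-3 + k)*(2 + G))
N(t, K) = -(8 + t)/(7*(-4 - K)) (N(t, K) = -(t + 8)/(7*(K + (-6 - 3*K + 2*1 + K*1))) = -(8 + t)/(7*(K + (-6 - 3*K + 2 + K))) = -(8 + t)/(7*(K + (-4 - 2*K))) = -(8 + t)/(7*(-4 - K)))
N(-6, -3)**2 = ((8 - 6)/(7*(4 - 3)))**2 = ((1/7)*2/1)**2 = ((1/7)*1*2)**2 = (2/7)**2 = 4/49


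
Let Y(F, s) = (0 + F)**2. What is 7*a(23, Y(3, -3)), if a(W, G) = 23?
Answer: 161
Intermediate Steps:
Y(F, s) = F**2
7*a(23, Y(3, -3)) = 7*23 = 161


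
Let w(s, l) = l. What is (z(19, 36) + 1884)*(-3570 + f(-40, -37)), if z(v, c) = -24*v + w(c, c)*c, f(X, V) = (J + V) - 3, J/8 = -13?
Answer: -10116936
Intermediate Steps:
J = -104 (J = 8*(-13) = -104)
f(X, V) = -107 + V (f(X, V) = (-104 + V) - 3 = -107 + V)
z(v, c) = c² - 24*v (z(v, c) = -24*v + c*c = -24*v + c² = c² - 24*v)
(z(19, 36) + 1884)*(-3570 + f(-40, -37)) = ((36² - 24*19) + 1884)*(-3570 + (-107 - 37)) = ((1296 - 456) + 1884)*(-3570 - 144) = (840 + 1884)*(-3714) = 2724*(-3714) = -10116936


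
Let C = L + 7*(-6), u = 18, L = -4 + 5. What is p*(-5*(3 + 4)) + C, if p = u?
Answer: -671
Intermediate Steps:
L = 1
p = 18
C = -41 (C = 1 + 7*(-6) = 1 - 42 = -41)
p*(-5*(3 + 4)) + C = 18*(-5*(3 + 4)) - 41 = 18*(-5*7) - 41 = 18*(-35) - 41 = -630 - 41 = -671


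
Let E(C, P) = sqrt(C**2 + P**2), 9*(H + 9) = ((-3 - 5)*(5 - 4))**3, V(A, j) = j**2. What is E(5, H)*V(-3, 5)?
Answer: 25*sqrt(353674)/9 ≈ 1652.0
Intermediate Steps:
H = -593/9 (H = -9 + ((-3 - 5)*(5 - 4))**3/9 = -9 + (-8*1)**3/9 = -9 + (1/9)*(-8)**3 = -9 + (1/9)*(-512) = -9 - 512/9 = -593/9 ≈ -65.889)
E(5, H)*V(-3, 5) = sqrt(5**2 + (-593/9)**2)*5**2 = sqrt(25 + 351649/81)*25 = sqrt(353674/81)*25 = (sqrt(353674)/9)*25 = 25*sqrt(353674)/9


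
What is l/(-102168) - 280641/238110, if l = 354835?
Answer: -18860381923/4054537080 ≈ -4.6517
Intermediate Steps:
l/(-102168) - 280641/238110 = 354835/(-102168) - 280641/238110 = 354835*(-1/102168) - 280641*1/238110 = -354835/102168 - 93547/79370 = -18860381923/4054537080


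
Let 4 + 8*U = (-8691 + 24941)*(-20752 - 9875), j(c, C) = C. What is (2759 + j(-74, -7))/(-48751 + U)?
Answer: -11008/249039381 ≈ -4.4202e-5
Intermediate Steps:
U = -248844377/4 (U = -½ + ((-8691 + 24941)*(-20752 - 9875))/8 = -½ + (16250*(-30627))/8 = -½ + (⅛)*(-497688750) = -½ - 248844375/4 = -248844377/4 ≈ -6.2211e+7)
(2759 + j(-74, -7))/(-48751 + U) = (2759 - 7)/(-48751 - 248844377/4) = 2752/(-249039381/4) = 2752*(-4/249039381) = -11008/249039381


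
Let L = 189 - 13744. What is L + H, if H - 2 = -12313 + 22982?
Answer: -2884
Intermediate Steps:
L = -13555
H = 10671 (H = 2 + (-12313 + 22982) = 2 + 10669 = 10671)
L + H = -13555 + 10671 = -2884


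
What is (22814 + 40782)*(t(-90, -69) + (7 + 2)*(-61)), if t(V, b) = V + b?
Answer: -45025968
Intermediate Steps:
(22814 + 40782)*(t(-90, -69) + (7 + 2)*(-61)) = (22814 + 40782)*((-90 - 69) + (7 + 2)*(-61)) = 63596*(-159 + 9*(-61)) = 63596*(-159 - 549) = 63596*(-708) = -45025968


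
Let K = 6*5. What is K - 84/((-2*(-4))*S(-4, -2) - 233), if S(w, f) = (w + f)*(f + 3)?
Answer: 8514/281 ≈ 30.299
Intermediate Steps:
S(w, f) = (3 + f)*(f + w) (S(w, f) = (f + w)*(3 + f) = (3 + f)*(f + w))
K = 30
K - 84/((-2*(-4))*S(-4, -2) - 233) = 30 - 84/((-2*(-4))*((-2)² + 3*(-2) + 3*(-4) - 2*(-4)) - 233) = 30 - 84/(8*(4 - 6 - 12 + 8) - 233) = 30 - 84/(8*(-6) - 233) = 30 - 84/(-48 - 233) = 30 - 84/(-281) = 30 - 84*(-1/281) = 30 + 84/281 = 8514/281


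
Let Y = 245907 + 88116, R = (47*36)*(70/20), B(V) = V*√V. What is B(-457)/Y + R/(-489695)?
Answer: -5922/489695 - 457*I*√457/334023 ≈ -0.012093 - 0.029248*I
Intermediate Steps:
B(V) = V^(3/2)
R = 5922 (R = 1692*(70*(1/20)) = 1692*(7/2) = 5922)
Y = 334023
B(-457)/Y + R/(-489695) = (-457)^(3/2)/334023 + 5922/(-489695) = -457*I*√457*(1/334023) + 5922*(-1/489695) = -457*I*√457/334023 - 5922/489695 = -5922/489695 - 457*I*√457/334023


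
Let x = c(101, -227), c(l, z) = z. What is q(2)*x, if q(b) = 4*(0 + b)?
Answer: -1816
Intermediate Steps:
q(b) = 4*b
x = -227
q(2)*x = (4*2)*(-227) = 8*(-227) = -1816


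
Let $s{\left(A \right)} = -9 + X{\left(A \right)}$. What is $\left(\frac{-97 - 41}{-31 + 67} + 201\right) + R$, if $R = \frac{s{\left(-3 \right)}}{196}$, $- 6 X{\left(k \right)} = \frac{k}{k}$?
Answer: $\frac{77271}{392} \approx 197.12$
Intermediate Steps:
$X{\left(k \right)} = - \frac{1}{6}$ ($X{\left(k \right)} = - \frac{k \frac{1}{k}}{6} = \left(- \frac{1}{6}\right) 1 = - \frac{1}{6}$)
$s{\left(A \right)} = - \frac{55}{6}$ ($s{\left(A \right)} = -9 - \frac{1}{6} = - \frac{55}{6}$)
$R = - \frac{55}{1176}$ ($R = - \frac{55}{6 \cdot 196} = \left(- \frac{55}{6}\right) \frac{1}{196} = - \frac{55}{1176} \approx -0.046769$)
$\left(\frac{-97 - 41}{-31 + 67} + 201\right) + R = \left(\frac{-97 - 41}{-31 + 67} + 201\right) - \frac{55}{1176} = \left(- \frac{138}{36} + 201\right) - \frac{55}{1176} = \left(\left(-138\right) \frac{1}{36} + 201\right) - \frac{55}{1176} = \left(- \frac{23}{6} + 201\right) - \frac{55}{1176} = \frac{1183}{6} - \frac{55}{1176} = \frac{77271}{392}$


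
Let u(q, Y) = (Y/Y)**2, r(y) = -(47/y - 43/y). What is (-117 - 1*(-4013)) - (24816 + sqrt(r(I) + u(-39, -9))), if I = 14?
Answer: -20920 - sqrt(35)/7 ≈ -20921.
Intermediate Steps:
r(y) = -4/y
u(q, Y) = 1 (u(q, Y) = 1**2 = 1)
(-117 - 1*(-4013)) - (24816 + sqrt(r(I) + u(-39, -9))) = (-117 - 1*(-4013)) - (24816 + sqrt(-4/14 + 1)) = (-117 + 4013) - (24816 + sqrt(-4*1/14 + 1)) = 3896 - (24816 + sqrt(-2/7 + 1)) = 3896 - (24816 + sqrt(5/7)) = 3896 - (24816 + sqrt(35)/7) = 3896 + (-24816 - sqrt(35)/7) = -20920 - sqrt(35)/7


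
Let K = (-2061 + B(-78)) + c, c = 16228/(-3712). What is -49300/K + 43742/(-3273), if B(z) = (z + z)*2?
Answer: 53237415058/7220895873 ≈ 7.3727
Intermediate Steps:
B(z) = 4*z (B(z) = (2*z)*2 = 4*z)
c = -4057/928 (c = 16228*(-1/3712) = -4057/928 ≈ -4.3718)
K = -2206201/928 (K = (-2061 + 4*(-78)) - 4057/928 = (-2061 - 312) - 4057/928 = -2373 - 4057/928 = -2206201/928 ≈ -2377.4)
-49300/K + 43742/(-3273) = -49300/(-2206201/928) + 43742/(-3273) = -49300*(-928/2206201) + 43742*(-1/3273) = 45750400/2206201 - 43742/3273 = 53237415058/7220895873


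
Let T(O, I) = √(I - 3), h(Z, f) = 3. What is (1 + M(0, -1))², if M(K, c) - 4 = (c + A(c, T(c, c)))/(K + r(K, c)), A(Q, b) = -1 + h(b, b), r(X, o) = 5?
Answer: 676/25 ≈ 27.040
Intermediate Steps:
T(O, I) = √(-3 + I)
A(Q, b) = 2 (A(Q, b) = -1 + 3 = 2)
M(K, c) = 4 + (2 + c)/(5 + K) (M(K, c) = 4 + (c + 2)/(K + 5) = 4 + (2 + c)/(5 + K))
(1 + M(0, -1))² = (1 + (22 - 1 + 4*0)/(5 + 0))² = (1 + (22 - 1 + 0)/5)² = (1 + (⅕)*21)² = (1 + 21/5)² = (26/5)² = 676/25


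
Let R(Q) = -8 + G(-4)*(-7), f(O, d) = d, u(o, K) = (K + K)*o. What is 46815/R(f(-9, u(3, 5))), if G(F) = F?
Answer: 9363/4 ≈ 2340.8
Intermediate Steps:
u(o, K) = 2*K*o (u(o, K) = (2*K)*o = 2*K*o)
R(Q) = 20 (R(Q) = -8 - 4*(-7) = -8 + 28 = 20)
46815/R(f(-9, u(3, 5))) = 46815/20 = 46815*(1/20) = 9363/4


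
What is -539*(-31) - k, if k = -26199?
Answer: 42908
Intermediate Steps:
-539*(-31) - k = -539*(-31) - 1*(-26199) = 16709 + 26199 = 42908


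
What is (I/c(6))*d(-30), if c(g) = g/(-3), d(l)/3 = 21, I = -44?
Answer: 1386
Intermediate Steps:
d(l) = 63 (d(l) = 3*21 = 63)
c(g) = -g/3 (c(g) = g*(-⅓) = -g/3)
(I/c(6))*d(-30) = -44/((-⅓*6))*63 = -44/(-2)*63 = -44*(-½)*63 = 22*63 = 1386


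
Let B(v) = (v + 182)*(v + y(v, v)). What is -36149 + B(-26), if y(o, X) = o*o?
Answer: 65251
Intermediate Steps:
y(o, X) = o²
B(v) = (182 + v)*(v + v²) (B(v) = (v + 182)*(v + v²) = (182 + v)*(v + v²))
-36149 + B(-26) = -36149 - 26*(182 + (-26)² + 183*(-26)) = -36149 - 26*(182 + 676 - 4758) = -36149 - 26*(-3900) = -36149 + 101400 = 65251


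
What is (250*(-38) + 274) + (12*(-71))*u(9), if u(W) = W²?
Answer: -78238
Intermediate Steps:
(250*(-38) + 274) + (12*(-71))*u(9) = (250*(-38) + 274) + (12*(-71))*9² = (-9500 + 274) - 852*81 = -9226 - 69012 = -78238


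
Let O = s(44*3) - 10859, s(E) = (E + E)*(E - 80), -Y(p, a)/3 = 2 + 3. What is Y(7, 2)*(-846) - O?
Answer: 9821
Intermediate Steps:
Y(p, a) = -15 (Y(p, a) = -3*(2 + 3) = -3*5 = -15)
s(E) = 2*E*(-80 + E) (s(E) = (2*E)*(-80 + E) = 2*E*(-80 + E))
O = 2869 (O = 2*(44*3)*(-80 + 44*3) - 10859 = 2*132*(-80 + 132) - 10859 = 2*132*52 - 10859 = 13728 - 10859 = 2869)
Y(7, 2)*(-846) - O = -15*(-846) - 1*2869 = 12690 - 2869 = 9821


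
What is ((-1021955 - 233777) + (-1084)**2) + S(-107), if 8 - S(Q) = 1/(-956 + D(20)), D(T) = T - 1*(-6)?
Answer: -75021239/930 ≈ -80668.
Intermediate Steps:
D(T) = 6 + T (D(T) = T + 6 = 6 + T)
S(Q) = 7441/930 (S(Q) = 8 - 1/(-956 + (6 + 20)) = 8 - 1/(-956 + 26) = 8 - 1/(-930) = 8 - 1*(-1/930) = 8 + 1/930 = 7441/930)
((-1021955 - 233777) + (-1084)**2) + S(-107) = ((-1021955 - 233777) + (-1084)**2) + 7441/930 = (-1255732 + 1175056) + 7441/930 = -80676 + 7441/930 = -75021239/930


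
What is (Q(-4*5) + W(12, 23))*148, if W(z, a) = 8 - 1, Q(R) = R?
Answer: -1924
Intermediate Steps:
W(z, a) = 7
(Q(-4*5) + W(12, 23))*148 = (-4*5 + 7)*148 = (-20 + 7)*148 = -13*148 = -1924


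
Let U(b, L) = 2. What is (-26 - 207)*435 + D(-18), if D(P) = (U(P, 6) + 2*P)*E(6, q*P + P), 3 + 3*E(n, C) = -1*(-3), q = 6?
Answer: -101355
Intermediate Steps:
E(n, C) = 0 (E(n, C) = -1 + (-1*(-3))/3 = -1 + (1/3)*3 = -1 + 1 = 0)
D(P) = 0 (D(P) = (2 + 2*P)*0 = 0)
(-26 - 207)*435 + D(-18) = (-26 - 207)*435 + 0 = -233*435 + 0 = -101355 + 0 = -101355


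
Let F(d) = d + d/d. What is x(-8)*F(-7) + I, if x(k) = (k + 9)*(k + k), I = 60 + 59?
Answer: 215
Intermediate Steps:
I = 119
x(k) = 2*k*(9 + k) (x(k) = (9 + k)*(2*k) = 2*k*(9 + k))
F(d) = 1 + d (F(d) = d + 1 = 1 + d)
x(-8)*F(-7) + I = (2*(-8)*(9 - 8))*(1 - 7) + 119 = (2*(-8)*1)*(-6) + 119 = -16*(-6) + 119 = 96 + 119 = 215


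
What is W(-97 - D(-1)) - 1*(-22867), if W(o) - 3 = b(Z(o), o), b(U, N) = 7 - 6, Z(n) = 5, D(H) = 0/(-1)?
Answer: 22871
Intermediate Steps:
D(H) = 0 (D(H) = 0*(-1) = 0)
b(U, N) = 1
W(o) = 4 (W(o) = 3 + 1 = 4)
W(-97 - D(-1)) - 1*(-22867) = 4 - 1*(-22867) = 4 + 22867 = 22871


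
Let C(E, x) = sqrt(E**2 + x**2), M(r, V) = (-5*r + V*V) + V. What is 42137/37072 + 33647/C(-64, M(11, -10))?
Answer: 42137/37072 + 33647*sqrt(5321)/5321 ≈ 462.40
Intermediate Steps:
M(r, V) = V + V**2 - 5*r (M(r, V) = (-5*r + V**2) + V = (V**2 - 5*r) + V = V + V**2 - 5*r)
42137/37072 + 33647/C(-64, M(11, -10)) = 42137/37072 + 33647/(sqrt((-64)**2 + (-10 + (-10)**2 - 5*11)**2)) = 42137*(1/37072) + 33647/(sqrt(4096 + (-10 + 100 - 55)**2)) = 42137/37072 + 33647/(sqrt(4096 + 35**2)) = 42137/37072 + 33647/(sqrt(4096 + 1225)) = 42137/37072 + 33647/(sqrt(5321)) = 42137/37072 + 33647*(sqrt(5321)/5321) = 42137/37072 + 33647*sqrt(5321)/5321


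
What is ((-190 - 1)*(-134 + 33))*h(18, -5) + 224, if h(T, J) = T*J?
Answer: -1735966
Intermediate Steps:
h(T, J) = J*T
((-190 - 1)*(-134 + 33))*h(18, -5) + 224 = ((-190 - 1)*(-134 + 33))*(-5*18) + 224 = -191*(-101)*(-90) + 224 = 19291*(-90) + 224 = -1736190 + 224 = -1735966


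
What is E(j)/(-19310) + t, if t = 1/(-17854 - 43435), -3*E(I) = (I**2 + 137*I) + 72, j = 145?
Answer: 418410348/591745295 ≈ 0.70708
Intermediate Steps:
E(I) = -24 - 137*I/3 - I**2/3 (E(I) = -((I**2 + 137*I) + 72)/3 = -(72 + I**2 + 137*I)/3 = -24 - 137*I/3 - I**2/3)
t = -1/61289 (t = 1/(-61289) = -1/61289 ≈ -1.6316e-5)
E(j)/(-19310) + t = (-24 - 137/3*145 - 1/3*145**2)/(-19310) - 1/61289 = (-24 - 19865/3 - 1/3*21025)*(-1/19310) - 1/61289 = (-24 - 19865/3 - 21025/3)*(-1/19310) - 1/61289 = -13654*(-1/19310) - 1/61289 = 6827/9655 - 1/61289 = 418410348/591745295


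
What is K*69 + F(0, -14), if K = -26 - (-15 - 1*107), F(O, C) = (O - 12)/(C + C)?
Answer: 46371/7 ≈ 6624.4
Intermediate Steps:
F(O, C) = (-12 + O)/(2*C) (F(O, C) = (-12 + O)/((2*C)) = (-12 + O)*(1/(2*C)) = (-12 + O)/(2*C))
K = 96 (K = -26 - (-15 - 107) = -26 - 1*(-122) = -26 + 122 = 96)
K*69 + F(0, -14) = 96*69 + (½)*(-12 + 0)/(-14) = 6624 + (½)*(-1/14)*(-12) = 6624 + 3/7 = 46371/7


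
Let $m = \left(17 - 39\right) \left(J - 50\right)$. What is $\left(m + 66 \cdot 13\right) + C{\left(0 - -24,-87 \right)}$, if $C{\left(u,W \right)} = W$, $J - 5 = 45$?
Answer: $771$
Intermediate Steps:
$J = 50$ ($J = 5 + 45 = 50$)
$m = 0$ ($m = \left(17 - 39\right) \left(50 - 50\right) = \left(-22\right) 0 = 0$)
$\left(m + 66 \cdot 13\right) + C{\left(0 - -24,-87 \right)} = \left(0 + 66 \cdot 13\right) - 87 = \left(0 + 858\right) - 87 = 858 - 87 = 771$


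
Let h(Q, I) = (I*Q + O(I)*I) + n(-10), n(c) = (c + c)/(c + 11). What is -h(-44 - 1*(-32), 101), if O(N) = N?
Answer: -8969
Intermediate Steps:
n(c) = 2*c/(11 + c) (n(c) = (2*c)/(11 + c) = 2*c/(11 + c))
h(Q, I) = -20 + I² + I*Q (h(Q, I) = (I*Q + I*I) + 2*(-10)/(11 - 10) = (I*Q + I²) + 2*(-10)/1 = (I² + I*Q) + 2*(-10)*1 = (I² + I*Q) - 20 = -20 + I² + I*Q)
-h(-44 - 1*(-32), 101) = -(-20 + 101² + 101*(-44 - 1*(-32))) = -(-20 + 10201 + 101*(-44 + 32)) = -(-20 + 10201 + 101*(-12)) = -(-20 + 10201 - 1212) = -1*8969 = -8969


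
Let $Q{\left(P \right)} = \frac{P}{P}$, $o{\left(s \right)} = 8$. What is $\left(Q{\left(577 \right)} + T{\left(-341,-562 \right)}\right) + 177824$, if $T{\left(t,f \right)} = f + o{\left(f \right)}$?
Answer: $177271$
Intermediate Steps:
$Q{\left(P \right)} = 1$
$T{\left(t,f \right)} = 8 + f$ ($T{\left(t,f \right)} = f + 8 = 8 + f$)
$\left(Q{\left(577 \right)} + T{\left(-341,-562 \right)}\right) + 177824 = \left(1 + \left(8 - 562\right)\right) + 177824 = \left(1 - 554\right) + 177824 = -553 + 177824 = 177271$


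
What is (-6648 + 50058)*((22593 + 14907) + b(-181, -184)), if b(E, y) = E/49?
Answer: 79758017790/49 ≈ 1.6277e+9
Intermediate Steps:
b(E, y) = E/49 (b(E, y) = E*(1/49) = E/49)
(-6648 + 50058)*((22593 + 14907) + b(-181, -184)) = (-6648 + 50058)*((22593 + 14907) + (1/49)*(-181)) = 43410*(37500 - 181/49) = 43410*(1837319/49) = 79758017790/49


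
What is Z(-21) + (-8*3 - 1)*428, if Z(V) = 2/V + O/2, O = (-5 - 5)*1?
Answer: -224807/21 ≈ -10705.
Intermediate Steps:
O = -10 (O = -10*1 = -10)
Z(V) = -5 + 2/V (Z(V) = 2/V - 10/2 = 2/V - 10*½ = 2/V - 5 = -5 + 2/V)
Z(-21) + (-8*3 - 1)*428 = (-5 + 2/(-21)) + (-8*3 - 1)*428 = (-5 + 2*(-1/21)) + (-24 - 1)*428 = (-5 - 2/21) - 25*428 = -107/21 - 10700 = -224807/21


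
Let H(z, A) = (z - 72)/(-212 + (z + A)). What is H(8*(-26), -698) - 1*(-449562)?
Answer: 251305298/559 ≈ 4.4956e+5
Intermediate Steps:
H(z, A) = (-72 + z)/(-212 + A + z) (H(z, A) = (-72 + z)/(-212 + (A + z)) = (-72 + z)/(-212 + A + z))
H(8*(-26), -698) - 1*(-449562) = (-72 + 8*(-26))/(-212 - 698 + 8*(-26)) - 1*(-449562) = (-72 - 208)/(-212 - 698 - 208) + 449562 = -280/(-1118) + 449562 = -1/1118*(-280) + 449562 = 140/559 + 449562 = 251305298/559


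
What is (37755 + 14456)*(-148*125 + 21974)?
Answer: 181381014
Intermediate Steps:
(37755 + 14456)*(-148*125 + 21974) = 52211*(-18500 + 21974) = 52211*3474 = 181381014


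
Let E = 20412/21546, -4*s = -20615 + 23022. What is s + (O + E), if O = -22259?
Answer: -1737345/76 ≈ -22860.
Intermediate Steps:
s = -2407/4 (s = -(-20615 + 23022)/4 = -¼*2407 = -2407/4 ≈ -601.75)
E = 18/19 (E = 20412*(1/21546) = 18/19 ≈ 0.94737)
s + (O + E) = -2407/4 + (-22259 + 18/19) = -2407/4 - 422903/19 = -1737345/76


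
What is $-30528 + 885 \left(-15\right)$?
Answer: $-43803$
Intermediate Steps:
$-30528 + 885 \left(-15\right) = -30528 - 13275 = -43803$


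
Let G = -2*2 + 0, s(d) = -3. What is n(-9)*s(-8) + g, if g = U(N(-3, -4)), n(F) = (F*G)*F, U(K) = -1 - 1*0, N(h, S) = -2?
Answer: 971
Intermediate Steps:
G = -4 (G = -4 + 0 = -4)
U(K) = -1 (U(K) = -1 + 0 = -1)
n(F) = -4*F² (n(F) = (F*(-4))*F = (-4*F)*F = -4*F²)
g = -1
n(-9)*s(-8) + g = -4*(-9)²*(-3) - 1 = -4*81*(-3) - 1 = -324*(-3) - 1 = 972 - 1 = 971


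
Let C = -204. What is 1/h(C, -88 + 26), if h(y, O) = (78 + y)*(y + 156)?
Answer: 1/6048 ≈ 0.00016534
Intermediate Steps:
h(y, O) = (78 + y)*(156 + y)
1/h(C, -88 + 26) = 1/(12168 + (-204)**2 + 234*(-204)) = 1/(12168 + 41616 - 47736) = 1/6048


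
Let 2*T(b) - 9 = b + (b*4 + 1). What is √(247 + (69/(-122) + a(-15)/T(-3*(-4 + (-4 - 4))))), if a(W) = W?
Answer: √1323274342/2318 ≈ 15.693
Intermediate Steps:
T(b) = 5 + 5*b/2 (T(b) = 9/2 + (b + (b*4 + 1))/2 = 9/2 + (b + (4*b + 1))/2 = 9/2 + (b + (1 + 4*b))/2 = 9/2 + (1 + 5*b)/2 = 9/2 + (½ + 5*b/2) = 5 + 5*b/2)
√(247 + (69/(-122) + a(-15)/T(-3*(-4 + (-4 - 4))))) = √(247 + (69/(-122) - 15/(5 + 5*(-3*(-4 + (-4 - 4)))/2))) = √(247 + (69*(-1/122) - 15/(5 + 5*(-3*(-4 - 8))/2))) = √(247 + (-69/122 - 15/(5 + 5*(-3*(-12))/2))) = √(247 + (-69/122 - 15/(5 + (5/2)*36))) = √(247 + (-69/122 - 15/(5 + 90))) = √(247 + (-69/122 - 15/95)) = √(247 + (-69/122 - 15*1/95)) = √(247 + (-69/122 - 3/19)) = √(247 - 1677/2318) = √(570869/2318) = √1323274342/2318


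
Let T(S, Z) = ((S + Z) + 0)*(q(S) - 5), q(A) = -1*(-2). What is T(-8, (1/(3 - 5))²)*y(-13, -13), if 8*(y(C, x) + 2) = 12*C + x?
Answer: -17205/32 ≈ -537.66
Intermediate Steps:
q(A) = 2
y(C, x) = -2 + x/8 + 3*C/2 (y(C, x) = -2 + (12*C + x)/8 = -2 + (x + 12*C)/8 = -2 + (x/8 + 3*C/2) = -2 + x/8 + 3*C/2)
T(S, Z) = -3*S - 3*Z (T(S, Z) = ((S + Z) + 0)*(2 - 5) = (S + Z)*(-3) = -3*S - 3*Z)
T(-8, (1/(3 - 5))²)*y(-13, -13) = (-3*(-8) - 3/(3 - 5)²)*(-2 + (⅛)*(-13) + (3/2)*(-13)) = (24 - 3*(1/(-2))²)*(-2 - 13/8 - 39/2) = (24 - 3*(-½)²)*(-185/8) = (24 - 3*¼)*(-185/8) = (24 - ¾)*(-185/8) = (93/4)*(-185/8) = -17205/32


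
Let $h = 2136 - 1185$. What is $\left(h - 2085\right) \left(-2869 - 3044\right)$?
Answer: $6705342$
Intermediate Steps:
$h = 951$
$\left(h - 2085\right) \left(-2869 - 3044\right) = \left(951 - 2085\right) \left(-2869 - 3044\right) = \left(-1134\right) \left(-5913\right) = 6705342$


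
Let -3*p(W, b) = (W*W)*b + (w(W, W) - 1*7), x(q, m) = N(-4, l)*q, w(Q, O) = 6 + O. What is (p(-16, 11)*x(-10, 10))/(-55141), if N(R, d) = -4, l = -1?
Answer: 37320/55141 ≈ 0.67681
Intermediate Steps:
x(q, m) = -4*q
p(W, b) = ⅓ - W/3 - b*W²/3 (p(W, b) = -((W*W)*b + ((6 + W) - 1*7))/3 = -(W²*b + ((6 + W) - 7))/3 = -(b*W² + (-1 + W))/3 = -(-1 + W + b*W²)/3 = ⅓ - W/3 - b*W²/3)
(p(-16, 11)*x(-10, 10))/(-55141) = ((⅓ - ⅓*(-16) - ⅓*11*(-16)²)*(-4*(-10)))/(-55141) = ((⅓ + 16/3 - ⅓*11*256)*40)*(-1/55141) = ((⅓ + 16/3 - 2816/3)*40)*(-1/55141) = -933*40*(-1/55141) = -37320*(-1/55141) = 37320/55141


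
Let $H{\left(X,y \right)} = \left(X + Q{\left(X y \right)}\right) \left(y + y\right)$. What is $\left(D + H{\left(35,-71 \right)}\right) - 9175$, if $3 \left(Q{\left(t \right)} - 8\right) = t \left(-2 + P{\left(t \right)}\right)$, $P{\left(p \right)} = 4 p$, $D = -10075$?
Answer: $-1169436536$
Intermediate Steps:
$Q{\left(t \right)} = 8 + \frac{t \left(-2 + 4 t\right)}{3}$
$H{\left(X,y \right)} = 2 y \left(8 + X - \frac{2 X y}{3} + \frac{4 X^{2} y^{2}}{3}\right)$ ($H{\left(X,y \right)} = \left(X + \left(8 - \frac{2 X y}{3} + \frac{4 \left(X y\right)^{2}}{3}\right)\right) \left(y + y\right) = \left(X + \left(8 - \frac{2 X y}{3} + \frac{4 X^{2} y^{2}}{3}\right)\right) 2 y = \left(8 + X - \frac{2 X y}{3} + \frac{4 X^{2} y^{2}}{3}\right) 2 y = 2 y \left(8 + X - \frac{2 X y}{3} + \frac{4 X^{2} y^{2}}{3}\right)$)
$\left(D + H{\left(35,-71 \right)}\right) - 9175 = \left(-10075 + \frac{2}{3} \left(-71\right) \left(24 + 3 \cdot 35 - 70 \left(-71\right) + 4 \cdot 35^{2} \left(-71\right)^{2}\right)\right) - 9175 = \left(-10075 + \frac{2}{3} \left(-71\right) \left(24 + 105 + 4970 + 4 \cdot 1225 \cdot 5041\right)\right) - 9175 = \left(-10075 + \frac{2}{3} \left(-71\right) \left(24 + 105 + 4970 + 24700900\right)\right) - 9175 = \left(-10075 + \frac{2}{3} \left(-71\right) 24705999\right) - 9175 = \left(-10075 - 1169417286\right) - 9175 = -1169427361 - 9175 = -1169436536$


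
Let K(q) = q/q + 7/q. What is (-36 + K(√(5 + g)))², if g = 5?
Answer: 12299/10 - 49*√10 ≈ 1074.9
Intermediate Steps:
K(q) = 1 + 7/q
(-36 + K(√(5 + g)))² = (-36 + (7 + √(5 + 5))/(√(5 + 5)))² = (-36 + (7 + √10)/(√10))² = (-36 + (√10/10)*(7 + √10))² = (-36 + √10*(7 + √10)/10)²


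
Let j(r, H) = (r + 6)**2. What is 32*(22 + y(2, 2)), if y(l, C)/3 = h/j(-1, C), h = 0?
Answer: 704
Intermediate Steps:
j(r, H) = (6 + r)**2
y(l, C) = 0 (y(l, C) = 3*(0/((6 - 1)**2)) = 3*(0/(5**2)) = 3*(0/25) = 3*(0*(1/25)) = 3*0 = 0)
32*(22 + y(2, 2)) = 32*(22 + 0) = 32*22 = 704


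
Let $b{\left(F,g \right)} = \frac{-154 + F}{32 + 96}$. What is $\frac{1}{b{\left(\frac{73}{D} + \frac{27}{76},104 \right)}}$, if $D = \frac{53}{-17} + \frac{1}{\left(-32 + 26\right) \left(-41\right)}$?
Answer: $- \frac{126668288}{175247953} \approx -0.72279$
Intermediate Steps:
$D = - \frac{13021}{4182}$ ($D = 53 \left(- \frac{1}{17}\right) + \frac{1}{-6} \left(- \frac{1}{41}\right) = - \frac{53}{17} - - \frac{1}{246} = - \frac{53}{17} + \frac{1}{246} = - \frac{13021}{4182} \approx -3.1136$)
$b{\left(F,g \right)} = - \frac{77}{64} + \frac{F}{128}$ ($b{\left(F,g \right)} = \frac{-154 + F}{128} = \left(-154 + F\right) \frac{1}{128} = - \frac{77}{64} + \frac{F}{128}$)
$\frac{1}{b{\left(\frac{73}{D} + \frac{27}{76},104 \right)}} = \frac{1}{- \frac{77}{64} + \frac{\frac{73}{- \frac{13021}{4182}} + \frac{27}{76}}{128}} = \frac{1}{- \frac{77}{64} + \frac{73 \left(- \frac{4182}{13021}\right) + 27 \cdot \frac{1}{76}}{128}} = \frac{1}{- \frac{77}{64} + \frac{- \frac{305286}{13021} + \frac{27}{76}}{128}} = \frac{1}{- \frac{77}{64} + \frac{1}{128} \left(- \frac{22850169}{989596}\right)} = \frac{1}{- \frac{77}{64} - \frac{22850169}{126668288}} = \frac{1}{- \frac{175247953}{126668288}} = - \frac{126668288}{175247953}$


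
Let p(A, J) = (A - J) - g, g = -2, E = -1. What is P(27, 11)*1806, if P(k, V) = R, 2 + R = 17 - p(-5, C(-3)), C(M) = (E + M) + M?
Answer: 19866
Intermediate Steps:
C(M) = -1 + 2*M (C(M) = (-1 + M) + M = -1 + 2*M)
p(A, J) = 2 + A - J (p(A, J) = (A - J) - 1*(-2) = (A - J) + 2 = 2 + A - J)
R = 11 (R = -2 + (17 - (2 - 5 - (-1 + 2*(-3)))) = -2 + (17 - (2 - 5 - (-1 - 6))) = -2 + (17 - (2 - 5 - 1*(-7))) = -2 + (17 - (2 - 5 + 7)) = -2 + (17 - 1*4) = -2 + (17 - 4) = -2 + 13 = 11)
P(k, V) = 11
P(27, 11)*1806 = 11*1806 = 19866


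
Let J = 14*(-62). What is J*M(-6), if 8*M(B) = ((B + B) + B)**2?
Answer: -35154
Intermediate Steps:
M(B) = 9*B**2/8 (M(B) = ((B + B) + B)**2/8 = (2*B + B)**2/8 = (3*B)**2/8 = (9*B**2)/8 = 9*B**2/8)
J = -868
J*M(-6) = -1953*(-6)**2/2 = -1953*36/2 = -868*81/2 = -35154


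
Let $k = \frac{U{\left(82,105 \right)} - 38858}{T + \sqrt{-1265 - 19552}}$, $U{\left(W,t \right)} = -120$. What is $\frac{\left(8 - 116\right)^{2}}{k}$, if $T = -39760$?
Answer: $\frac{231880320}{19489} - \frac{52488 i \sqrt{257}}{19489} \approx 11898.0 - 43.175 i$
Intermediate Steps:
$k = - \frac{38978}{-39760 + 9 i \sqrt{257}}$ ($k = \frac{-120 - 38858}{-39760 + \sqrt{-1265 - 19552}} = - \frac{38978}{-39760 + \sqrt{-20817}} = - \frac{38978}{-39760 + 9 i \sqrt{257}} \approx 0.98032 + 0.0035574 i$)
$\frac{\left(8 - 116\right)^{2}}{k} = \frac{\left(8 - 116\right)^{2}}{\frac{1549765280}{1580878417} + \frac{350802 i \sqrt{257}}{1580878417}} = \frac{\left(-108\right)^{2}}{\frac{1549765280}{1580878417} + \frac{350802 i \sqrt{257}}{1580878417}} = \frac{11664}{\frac{1549765280}{1580878417} + \frac{350802 i \sqrt{257}}{1580878417}}$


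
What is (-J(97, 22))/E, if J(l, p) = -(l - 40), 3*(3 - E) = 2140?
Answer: -171/2131 ≈ -0.080244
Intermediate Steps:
E = -2131/3 (E = 3 - ⅓*2140 = 3 - 2140/3 = -2131/3 ≈ -710.33)
J(l, p) = 40 - l (J(l, p) = -(-40 + l) = 40 - l)
(-J(97, 22))/E = (-(40 - 1*97))/(-2131/3) = -(40 - 97)*(-3/2131) = -1*(-57)*(-3/2131) = 57*(-3/2131) = -171/2131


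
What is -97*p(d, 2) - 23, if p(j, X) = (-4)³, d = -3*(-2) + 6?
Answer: 6185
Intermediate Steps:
d = 12 (d = 6 + 6 = 12)
p(j, X) = -64
-97*p(d, 2) - 23 = -97*(-64) - 23 = 6208 - 23 = 6185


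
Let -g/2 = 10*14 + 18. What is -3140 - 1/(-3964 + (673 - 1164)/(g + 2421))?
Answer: -26202390435/8344711 ≈ -3140.0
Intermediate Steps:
g = -316 (g = -2*(10*14 + 18) = -2*(140 + 18) = -2*158 = -316)
-3140 - 1/(-3964 + (673 - 1164)/(g + 2421)) = -3140 - 1/(-3964 + (673 - 1164)/(-316 + 2421)) = -3140 - 1/(-3964 - 491/2105) = -3140 - 1/(-8344711/2105) = -3140 - 1*(-2105/8344711) = -3140 + 2105/8344711 = -26202390435/8344711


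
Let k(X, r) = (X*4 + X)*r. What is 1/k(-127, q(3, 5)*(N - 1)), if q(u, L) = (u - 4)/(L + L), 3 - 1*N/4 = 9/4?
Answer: 1/127 ≈ 0.0078740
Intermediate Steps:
N = 3 (N = 12 - 36/4 = 12 - 4*9/4 = 12 - 9 = 3)
q(u, L) = (-4 + u)/(2*L) (q(u, L) = (-4 + u)/((2*L)) = (-4 + u)*(1/(2*L)) = (-4 + u)/(2*L))
k(X, r) = 5*X*r (k(X, r) = (4*X + X)*r = (5*X)*r = 5*X*r)
1/k(-127, q(3, 5)*(N - 1)) = 1/(5*(-127)*(((½)*(-4 + 3)/5)*(3 - 1))) = 1/(5*(-127)*(((½)*(⅕)*(-1))*2)) = 1/(5*(-127)*(-⅒*2)) = 1/(5*(-127)*(-⅕)) = 1/127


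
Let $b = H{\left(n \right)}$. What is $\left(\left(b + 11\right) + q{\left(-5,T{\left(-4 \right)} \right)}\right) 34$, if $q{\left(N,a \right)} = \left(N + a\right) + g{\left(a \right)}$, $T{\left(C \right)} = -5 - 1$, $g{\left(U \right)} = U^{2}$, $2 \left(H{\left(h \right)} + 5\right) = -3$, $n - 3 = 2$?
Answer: $1003$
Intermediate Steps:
$n = 5$ ($n = 3 + 2 = 5$)
$H{\left(h \right)} = - \frac{13}{2}$ ($H{\left(h \right)} = -5 + \frac{1}{2} \left(-3\right) = -5 - \frac{3}{2} = - \frac{13}{2}$)
$T{\left(C \right)} = -6$ ($T{\left(C \right)} = -5 - 1 = -6$)
$q{\left(N,a \right)} = N + a + a^{2}$ ($q{\left(N,a \right)} = \left(N + a\right) + a^{2} = N + a + a^{2}$)
$b = - \frac{13}{2} \approx -6.5$
$\left(\left(b + 11\right) + q{\left(-5,T{\left(-4 \right)} \right)}\right) 34 = \left(\left(- \frac{13}{2} + 11\right) - \left(11 - 36\right)\right) 34 = \left(\frac{9}{2} - -25\right) 34 = \left(\frac{9}{2} + 25\right) 34 = \frac{59}{2} \cdot 34 = 1003$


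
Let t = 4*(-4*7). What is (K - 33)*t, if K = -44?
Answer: 8624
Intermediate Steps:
t = -112 (t = 4*(-28) = -112)
(K - 33)*t = (-44 - 33)*(-112) = -77*(-112) = 8624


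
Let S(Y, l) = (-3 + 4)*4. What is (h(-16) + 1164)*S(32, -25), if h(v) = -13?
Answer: 4604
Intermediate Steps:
S(Y, l) = 4 (S(Y, l) = 1*4 = 4)
(h(-16) + 1164)*S(32, -25) = (-13 + 1164)*4 = 1151*4 = 4604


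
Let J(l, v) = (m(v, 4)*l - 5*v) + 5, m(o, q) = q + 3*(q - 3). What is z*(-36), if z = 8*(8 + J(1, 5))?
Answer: 1440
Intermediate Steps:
m(o, q) = -9 + 4*q (m(o, q) = q + 3*(-3 + q) = q + (-9 + 3*q) = -9 + 4*q)
J(l, v) = 5 - 5*v + 7*l (J(l, v) = ((-9 + 4*4)*l - 5*v) + 5 = ((-9 + 16)*l - 5*v) + 5 = (7*l - 5*v) + 5 = (-5*v + 7*l) + 5 = 5 - 5*v + 7*l)
z = -40 (z = 8*(8 + (5 - 5*5 + 7*1)) = 8*(8 + (5 - 25 + 7)) = 8*(8 - 13) = 8*(-5) = -40)
z*(-36) = -40*(-36) = 1440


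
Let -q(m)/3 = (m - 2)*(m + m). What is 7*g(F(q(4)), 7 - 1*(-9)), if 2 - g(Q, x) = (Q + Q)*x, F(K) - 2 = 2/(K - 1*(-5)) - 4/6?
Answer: -35378/129 ≈ -274.25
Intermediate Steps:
q(m) = -6*m*(-2 + m) (q(m) = -3*(m - 2)*(m + m) = -3*(-2 + m)*2*m = -6*m*(-2 + m))
F(K) = 4/3 + 2/(5 + K) (F(K) = 2 + (2/(K - 1*(-5)) - 4/6) = 2 + (2/(K + 5) - 4*1/6) = 2 + (2/(5 + K) - 2/3) = 2 + (-2/3 + 2/(5 + K)) = 4/3 + 2/(5 + K))
g(Q, x) = 2 - 2*Q*x (g(Q, x) = 2 - (Q + Q)*x = 2 - 2*Q*x)
7*g(F(q(4)), 7 - 1*(-9)) = 7*(2 - 2*2*(13 + 2*(6*4*(2 - 1*4)))/(3*(5 + 6*4*(2 - 1*4)))*(7 - 1*(-9))) = 7*(2 - 2*2*(13 + 2*(6*4*(2 - 4)))/(3*(5 + 6*4*(2 - 4)))*(7 + 9)) = 7*(2 - 2*2*(13 + 2*(6*4*(-2)))/(3*(5 + 6*4*(-2)))*16) = 7*(2 - 2*2*(13 + 2*(-48))/(3*(5 - 48))*16) = 7*(2 - 2*(2/3)*(13 - 96)/(-43)*16) = 7*(2 - 2*(2/3)*(-1/43)*(-83)*16) = 7*(2 - 2*166/129*16) = 7*(2 - 5312/129) = 7*(-5054/129) = -35378/129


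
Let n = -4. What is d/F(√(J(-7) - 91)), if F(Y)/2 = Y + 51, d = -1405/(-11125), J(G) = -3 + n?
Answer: 14331/12010550 - 1967*I*√2/12010550 ≈ 0.0011932 - 0.00023161*I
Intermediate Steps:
J(G) = -7 (J(G) = -3 - 4 = -7)
d = 281/2225 (d = -1405*(-1/11125) = 281/2225 ≈ 0.12629)
F(Y) = 102 + 2*Y (F(Y) = 2*(Y + 51) = 2*(51 + Y) = 102 + 2*Y)
d/F(√(J(-7) - 91)) = 281/(2225*(102 + 2*√(-7 - 91))) = 281/(2225*(102 + 2*√(-98))) = 281/(2225*(102 + 2*(7*I*√2))) = 281/(2225*(102 + 14*I*√2))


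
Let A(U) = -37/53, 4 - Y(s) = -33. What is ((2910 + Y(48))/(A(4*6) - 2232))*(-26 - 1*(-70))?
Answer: -6872404/118333 ≈ -58.077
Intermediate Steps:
Y(s) = 37 (Y(s) = 4 - 1*(-33) = 4 + 33 = 37)
A(U) = -37/53 (A(U) = -37*1/53 = -37/53)
((2910 + Y(48))/(A(4*6) - 2232))*(-26 - 1*(-70)) = ((2910 + 37)/(-37/53 - 2232))*(-26 - 1*(-70)) = (2947/(-118333/53))*(-26 + 70) = (2947*(-53/118333))*44 = -156191/118333*44 = -6872404/118333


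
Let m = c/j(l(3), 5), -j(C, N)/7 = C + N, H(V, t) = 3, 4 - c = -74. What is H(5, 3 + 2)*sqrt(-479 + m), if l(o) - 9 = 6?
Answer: 3*I*sqrt(2349830)/70 ≈ 65.696*I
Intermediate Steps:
l(o) = 15 (l(o) = 9 + 6 = 15)
c = 78 (c = 4 - 1*(-74) = 4 + 74 = 78)
j(C, N) = -7*C - 7*N (j(C, N) = -7*(C + N) = -7*C - 7*N)
m = -39/70 (m = 78/(-7*15 - 7*5) = 78/(-105 - 35) = 78/(-140) = 78*(-1/140) = -39/70 ≈ -0.55714)
H(5, 3 + 2)*sqrt(-479 + m) = 3*sqrt(-479 - 39/70) = 3*sqrt(-33569/70) = 3*(I*sqrt(2349830)/70) = 3*I*sqrt(2349830)/70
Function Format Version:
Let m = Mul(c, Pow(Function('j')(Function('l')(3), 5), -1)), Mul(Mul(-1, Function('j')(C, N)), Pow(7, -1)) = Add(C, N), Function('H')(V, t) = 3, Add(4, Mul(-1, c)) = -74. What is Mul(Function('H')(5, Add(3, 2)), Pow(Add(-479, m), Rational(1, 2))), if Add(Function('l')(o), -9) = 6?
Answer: Mul(Rational(3, 70), I, Pow(2349830, Rational(1, 2))) ≈ Mul(65.696, I)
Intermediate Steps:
Function('l')(o) = 15 (Function('l')(o) = Add(9, 6) = 15)
c = 78 (c = Add(4, Mul(-1, -74)) = Add(4, 74) = 78)
Function('j')(C, N) = Add(Mul(-7, C), Mul(-7, N)) (Function('j')(C, N) = Mul(-7, Add(C, N)) = Add(Mul(-7, C), Mul(-7, N)))
m = Rational(-39, 70) (m = Mul(78, Pow(Add(Mul(-7, 15), Mul(-7, 5)), -1)) = Mul(78, Pow(Add(-105, -35), -1)) = Mul(78, Pow(-140, -1)) = Mul(78, Rational(-1, 140)) = Rational(-39, 70) ≈ -0.55714)
Mul(Function('H')(5, Add(3, 2)), Pow(Add(-479, m), Rational(1, 2))) = Mul(3, Pow(Add(-479, Rational(-39, 70)), Rational(1, 2))) = Mul(3, Pow(Rational(-33569, 70), Rational(1, 2))) = Mul(3, Mul(Rational(1, 70), I, Pow(2349830, Rational(1, 2)))) = Mul(Rational(3, 70), I, Pow(2349830, Rational(1, 2)))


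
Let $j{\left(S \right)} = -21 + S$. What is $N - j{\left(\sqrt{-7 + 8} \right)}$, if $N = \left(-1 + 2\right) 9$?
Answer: $29$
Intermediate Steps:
$N = 9$ ($N = 1 \cdot 9 = 9$)
$N - j{\left(\sqrt{-7 + 8} \right)} = 9 - \left(-21 + \sqrt{-7 + 8}\right) = 9 - \left(-21 + \sqrt{1}\right) = 9 - \left(-21 + 1\right) = 9 - -20 = 9 + 20 = 29$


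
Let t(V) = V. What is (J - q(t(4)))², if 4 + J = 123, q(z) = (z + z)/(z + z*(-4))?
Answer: 128881/9 ≈ 14320.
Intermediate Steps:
q(z) = -⅔ (q(z) = (2*z)/(z - 4*z) = (2*z)/((-3*z)) = (2*z)*(-1/(3*z)) = -⅔)
J = 119 (J = -4 + 123 = 119)
(J - q(t(4)))² = (119 - 1*(-⅔))² = (119 + ⅔)² = (359/3)² = 128881/9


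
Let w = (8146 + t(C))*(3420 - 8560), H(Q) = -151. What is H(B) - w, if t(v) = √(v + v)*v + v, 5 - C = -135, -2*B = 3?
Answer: 42589889 + 1439200*√70 ≈ 5.4631e+7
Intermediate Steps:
B = -3/2 (B = -½*3 = -3/2 ≈ -1.5000)
C = 140 (C = 5 - 1*(-135) = 5 + 135 = 140)
t(v) = v + √2*v^(3/2) (t(v) = √(2*v)*v + v = (√2*√v)*v + v = √2*v^(3/2) + v = v + √2*v^(3/2))
w = -42590040 - 1439200*√70 (w = (8146 + (140 + √2*140^(3/2)))*(3420 - 8560) = (8146 + (140 + √2*(280*√35)))*(-5140) = (8146 + (140 + 280*√70))*(-5140) = (8286 + 280*√70)*(-5140) = -42590040 - 1439200*√70 ≈ -5.4631e+7)
H(B) - w = -151 - (-42590040 - 1439200*√70) = -151 + (42590040 + 1439200*√70) = 42589889 + 1439200*√70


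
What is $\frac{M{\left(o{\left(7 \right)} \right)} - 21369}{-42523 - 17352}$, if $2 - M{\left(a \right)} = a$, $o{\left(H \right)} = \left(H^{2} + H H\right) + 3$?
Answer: $\frac{21468}{59875} \approx 0.35855$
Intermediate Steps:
$o{\left(H \right)} = 3 + 2 H^{2}$ ($o{\left(H \right)} = \left(H^{2} + H^{2}\right) + 3 = 2 H^{2} + 3 = 3 + 2 H^{2}$)
$M{\left(a \right)} = 2 - a$
$\frac{M{\left(o{\left(7 \right)} \right)} - 21369}{-42523 - 17352} = \frac{\left(2 - \left(3 + 2 \cdot 7^{2}\right)\right) - 21369}{-42523 - 17352} = \frac{\left(2 - \left(3 + 2 \cdot 49\right)\right) - 21369}{-59875} = \left(\left(2 - \left(3 + 98\right)\right) - 21369\right) \left(- \frac{1}{59875}\right) = \left(\left(2 - 101\right) - 21369\right) \left(- \frac{1}{59875}\right) = \left(-99 - 21369\right) \left(- \frac{1}{59875}\right) = \left(-21468\right) \left(- \frac{1}{59875}\right) = \frac{21468}{59875}$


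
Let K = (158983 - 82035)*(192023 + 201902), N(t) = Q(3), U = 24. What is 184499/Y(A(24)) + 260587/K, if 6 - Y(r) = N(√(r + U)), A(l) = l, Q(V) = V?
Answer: 5592485885090861/90935222700 ≈ 61500.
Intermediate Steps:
N(t) = 3
K = 30311740900 (K = 76948*393925 = 30311740900)
Y(r) = 3 (Y(r) = 6 - 1*3 = 6 - 3 = 3)
184499/Y(A(24)) + 260587/K = 184499/3 + 260587/30311740900 = 5592485885090861/90935222700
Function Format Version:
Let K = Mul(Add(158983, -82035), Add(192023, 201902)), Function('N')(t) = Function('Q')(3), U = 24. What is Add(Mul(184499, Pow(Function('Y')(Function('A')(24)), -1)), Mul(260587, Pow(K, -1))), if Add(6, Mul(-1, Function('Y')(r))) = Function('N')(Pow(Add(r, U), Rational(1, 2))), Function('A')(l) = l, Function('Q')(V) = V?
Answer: Rational(5592485885090861, 90935222700) ≈ 61500.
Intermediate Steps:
Function('N')(t) = 3
K = 30311740900 (K = Mul(76948, 393925) = 30311740900)
Function('Y')(r) = 3 (Function('Y')(r) = Add(6, Mul(-1, 3)) = Add(6, -3) = 3)
Add(Mul(184499, Pow(Function('Y')(Function('A')(24)), -1)), Mul(260587, Pow(K, -1))) = Add(Mul(184499, Pow(3, -1)), Mul(260587, Pow(30311740900, -1))) = Add(Mul(184499, Rational(1, 3)), Mul(260587, Rational(1, 30311740900))) = Add(Rational(184499, 3), Rational(260587, 30311740900)) = Rational(5592485885090861, 90935222700)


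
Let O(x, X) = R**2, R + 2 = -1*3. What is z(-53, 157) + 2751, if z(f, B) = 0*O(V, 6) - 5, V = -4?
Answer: 2746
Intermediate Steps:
R = -5 (R = -2 - 1*3 = -2 - 3 = -5)
O(x, X) = 25 (O(x, X) = (-5)**2 = 25)
z(f, B) = -5 (z(f, B) = 0*25 - 5 = 0 - 5 = -5)
z(-53, 157) + 2751 = -5 + 2751 = 2746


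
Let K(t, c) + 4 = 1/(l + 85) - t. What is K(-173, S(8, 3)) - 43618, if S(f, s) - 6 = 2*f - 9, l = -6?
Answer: -3432470/79 ≈ -43449.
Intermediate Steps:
S(f, s) = -3 + 2*f (S(f, s) = 6 + (2*f - 9) = 6 + (-9 + 2*f) = -3 + 2*f)
K(t, c) = -315/79 - t (K(t, c) = -4 + (1/(-6 + 85) - t) = -4 + (1/79 - t) = -315/79 - t)
K(-173, S(8, 3)) - 43618 = (-315/79 - 1*(-173)) - 43618 = (-315/79 + 173) - 43618 = 13352/79 - 43618 = -3432470/79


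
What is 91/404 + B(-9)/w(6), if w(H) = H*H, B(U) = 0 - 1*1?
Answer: 359/1818 ≈ 0.19747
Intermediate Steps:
B(U) = -1 (B(U) = 0 - 1 = -1)
w(H) = H**2
91/404 + B(-9)/w(6) = 91/404 - 1/(6**2) = 91*(1/404) - 1/36 = 91/404 - 1*1/36 = 91/404 - 1/36 = 359/1818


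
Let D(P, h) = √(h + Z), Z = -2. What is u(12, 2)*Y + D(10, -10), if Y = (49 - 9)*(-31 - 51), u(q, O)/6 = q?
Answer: -236160 + 2*I*√3 ≈ -2.3616e+5 + 3.4641*I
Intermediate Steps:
u(q, O) = 6*q
Y = -3280 (Y = 40*(-82) = -3280)
D(P, h) = √(-2 + h) (D(P, h) = √(h - 2) = √(-2 + h))
u(12, 2)*Y + D(10, -10) = (6*12)*(-3280) + √(-2 - 10) = 72*(-3280) + √(-12) = -236160 + 2*I*√3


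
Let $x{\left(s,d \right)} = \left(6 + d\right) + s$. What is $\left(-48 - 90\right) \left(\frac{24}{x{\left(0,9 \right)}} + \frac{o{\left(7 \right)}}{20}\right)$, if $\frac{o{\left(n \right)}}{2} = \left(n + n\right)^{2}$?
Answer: $- \frac{14628}{5} \approx -2925.6$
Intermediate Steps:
$x{\left(s,d \right)} = 6 + d + s$
$o{\left(n \right)} = 8 n^{2}$ ($o{\left(n \right)} = 2 \left(n + n\right)^{2} = 2 \left(2 n\right)^{2} = 2 \cdot 4 n^{2} = 8 n^{2}$)
$\left(-48 - 90\right) \left(\frac{24}{x{\left(0,9 \right)}} + \frac{o{\left(7 \right)}}{20}\right) = \left(-48 - 90\right) \left(\frac{24}{6 + 9 + 0} + \frac{8 \cdot 7^{2}}{20}\right) = - 138 \left(\frac{24}{15} + 8 \cdot 49 \cdot \frac{1}{20}\right) = - 138 \left(24 \cdot \frac{1}{15} + 392 \cdot \frac{1}{20}\right) = - 138 \left(\frac{8}{5} + \frac{98}{5}\right) = \left(-138\right) \frac{106}{5} = - \frac{14628}{5}$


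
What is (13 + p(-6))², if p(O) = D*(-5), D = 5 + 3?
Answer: 729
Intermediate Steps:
D = 8
p(O) = -40 (p(O) = 8*(-5) = -40)
(13 + p(-6))² = (13 - 40)² = (-27)² = 729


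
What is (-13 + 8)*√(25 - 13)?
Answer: -10*√3 ≈ -17.320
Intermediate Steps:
(-13 + 8)*√(25 - 13) = -10*√3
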